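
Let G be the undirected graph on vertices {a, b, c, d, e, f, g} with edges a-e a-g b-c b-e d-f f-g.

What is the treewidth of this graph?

1

A width-1 tree decomposition is:
Bags: B1 = {d, f}  B2 = {f, g}  B3 = {a, g}  B4 = {a, e}  B5 = {b, e}  B6 = {b, c}
Tree: B1–B2, B2–B3, B3–B4, B4–B5, B5–B6
Every bag has size at most 2, so the width is 2 − 1 = 1 and tw(G) ≤ 1. Any graph with an edge has treewidth ≥ 1, and G has the edge d–f. Therefore the treewidth is 1.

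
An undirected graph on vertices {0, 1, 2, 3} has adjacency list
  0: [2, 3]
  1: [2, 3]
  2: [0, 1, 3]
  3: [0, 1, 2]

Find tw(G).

2

A width-2 tree decomposition is:
Bags: B1 = {1, 2, 3}  B2 = {0, 2, 3}
Tree: B1–B2
The largest bag has 3 vertices, giving width 2; this decomposition certifies tw(G) ≤ 2. Conversely, {0, 2, 3} is a clique of size 3, and the vertices of any clique must share a bag in every tree decomposition; so some bag has ≥ 3 vertices and tw(G) ≥ 2. Therefore the treewidth is 2.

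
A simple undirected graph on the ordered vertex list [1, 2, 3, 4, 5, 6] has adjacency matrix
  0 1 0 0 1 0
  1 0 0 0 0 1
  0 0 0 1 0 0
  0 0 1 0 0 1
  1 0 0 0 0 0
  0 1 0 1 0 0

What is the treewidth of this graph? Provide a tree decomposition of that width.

Treewidth 1.
One optimal decomposition is:
Bags: B1 = {1, 5}  B2 = {1, 2}  B3 = {2, 6}  B4 = {4, 6}  B5 = {3, 4}
Tree: B1–B2, B2–B3, B3–B4, B4–B5

Every bag has size at most 2, so the width is 2 − 1 = 1 and tw(G) ≤ 1. G has an edge, so its treewidth is at least 1. Combining the bounds, tw(G) = 1.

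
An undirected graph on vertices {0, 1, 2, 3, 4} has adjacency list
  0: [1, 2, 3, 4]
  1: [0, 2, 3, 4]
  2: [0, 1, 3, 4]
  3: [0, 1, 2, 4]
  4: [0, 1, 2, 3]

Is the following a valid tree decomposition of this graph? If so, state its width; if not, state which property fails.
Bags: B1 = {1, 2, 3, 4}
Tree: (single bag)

No — vertex 0 appears in no bag.

A tree decomposition must satisfy three properties: every vertex lies in some bag; for every edge, both endpoints lie together in some bag; and for every vertex, the bags containing it form a connected subtree. Here vertex 0 appears in no bag, so the decomposition is invalid.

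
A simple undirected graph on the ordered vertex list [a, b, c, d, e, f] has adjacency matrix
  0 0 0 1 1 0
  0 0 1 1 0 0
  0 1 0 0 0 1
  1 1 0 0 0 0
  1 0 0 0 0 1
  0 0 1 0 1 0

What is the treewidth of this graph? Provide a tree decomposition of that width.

Each bag holds 3 vertices, so the decomposition has width 2, which upper-bounds the treewidth. Since f–c–b–d–a–e–f is a cycle in G, G is not acyclic. Forests are exactly the graphs of treewidth ≤ 1, so tw(G) ≥ 2. Combining the bounds, tw(G) = 2.

Treewidth 2.
One such decomposition:
Bags: B1 = {b, c, f}  B2 = {b, d, f}  B3 = {a, d, f}  B4 = {a, e, f}
Tree: B1–B2, B2–B3, B3–B4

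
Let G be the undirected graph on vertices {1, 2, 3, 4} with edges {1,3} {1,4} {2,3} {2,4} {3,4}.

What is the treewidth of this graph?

2

A width-2 tree decomposition is:
Bags: B1 = {2, 3, 4}  B2 = {1, 3, 4}
Tree: B1–B2
Every bag has size at most 3, so the width is 3 − 1 = 2 and tw(G) ≤ 2. On the other hand G contains the 3-clique {1, 3, 4}. A clique must lie in a single bag of any decomposition, so no decomposition can have width below 2. Therefore the treewidth is 2.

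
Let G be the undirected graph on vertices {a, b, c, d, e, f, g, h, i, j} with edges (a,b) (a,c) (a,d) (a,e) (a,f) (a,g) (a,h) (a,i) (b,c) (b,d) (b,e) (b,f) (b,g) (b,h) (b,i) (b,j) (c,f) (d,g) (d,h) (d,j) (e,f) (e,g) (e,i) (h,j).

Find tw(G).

A width-3 tree decomposition is:
Bags: B1 = {a, b, d, g}  B2 = {a, b, e, g}  B3 = {a, b, e, i}  B4 = {a, b, e, f}  B5 = {a, b, d, h}  B6 = {b, d, h, j}  B7 = {a, b, c, f}
Tree: B1–B2, B2–B3, B2–B4, B1–B5, B5–B6, B4–B7
Each bag holds 4 vertices, so the decomposition has width 3, which upper-bounds the treewidth. On the other hand G contains the 4-clique {b, d, h, j}. A clique must lie in a single bag of any decomposition, so no decomposition can have width below 3. Hence tw(G) = 3 exactly.

3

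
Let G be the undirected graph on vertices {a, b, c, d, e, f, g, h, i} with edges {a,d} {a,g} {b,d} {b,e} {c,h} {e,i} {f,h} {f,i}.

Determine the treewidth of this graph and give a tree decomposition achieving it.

The largest bag has 2 vertices, giving width 1; this decomposition certifies tw(G) ≤ 1. Since G has at least one edge (e.g. g–a), it is not an edgeless graph, so tw(G) ≥ 1. Combining the bounds, tw(G) = 1.

Treewidth 1.
Bags: B1 = {a, g}  B2 = {a, d}  B3 = {b, d}  B4 = {b, e}  B5 = {e, i}  B6 = {f, i}  B7 = {f, h}  B8 = {c, h}
Tree: B1–B2, B2–B3, B3–B4, B4–B5, B5–B6, B6–B7, B7–B8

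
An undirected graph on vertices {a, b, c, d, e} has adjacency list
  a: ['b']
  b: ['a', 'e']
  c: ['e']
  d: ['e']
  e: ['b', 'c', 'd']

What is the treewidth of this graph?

A width-1 tree decomposition is:
Bags: B1 = {d, e}  B2 = {b, e}  B3 = {c, e}  B4 = {a, b}
Tree: B1–B2, B1–B3, B2–B4
The largest bag has 2 vertices, giving width 1; this decomposition certifies tw(G) ≤ 1. G has an edge, so its treewidth is at least 1. The upper and lower bounds meet at 1, so that is the treewidth.

1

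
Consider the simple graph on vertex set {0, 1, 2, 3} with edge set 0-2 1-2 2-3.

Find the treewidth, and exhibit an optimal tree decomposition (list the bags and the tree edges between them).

The largest bag has 2 vertices, giving width 1; this decomposition certifies tw(G) ≤ 1. Any graph with an edge has treewidth ≥ 1, and G has the edge 2–1. Combining the bounds, tw(G) = 1.

Treewidth 1.
Bags: B1 = {1, 2}  B2 = {0, 2}  B3 = {2, 3}
Tree: B1–B2, B1–B3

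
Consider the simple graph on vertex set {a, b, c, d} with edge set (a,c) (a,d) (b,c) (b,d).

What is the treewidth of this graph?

A width-2 tree decomposition is:
Bags: B1 = {b, c, d}  B2 = {a, c, d}
Tree: B1–B2
The largest bag has 3 vertices, giving width 2; this decomposition certifies tw(G) ≤ 2. For the lower bound, G contains the cycle c–b–d–a–c, so G is not a forest; only forests have treewidth ≤ 1, hence tw(G) ≥ 2. Hence tw(G) = 2 exactly.

2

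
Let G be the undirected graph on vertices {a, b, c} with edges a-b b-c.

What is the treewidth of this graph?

A width-1 tree decomposition is:
Bags: B1 = {a, b}  B2 = {b, c}
Tree: B1–B2
The largest bag has 2 vertices, giving width 1; this decomposition certifies tw(G) ≤ 1. G has an edge, so its treewidth is at least 1. Combining the bounds, tw(G) = 1.

1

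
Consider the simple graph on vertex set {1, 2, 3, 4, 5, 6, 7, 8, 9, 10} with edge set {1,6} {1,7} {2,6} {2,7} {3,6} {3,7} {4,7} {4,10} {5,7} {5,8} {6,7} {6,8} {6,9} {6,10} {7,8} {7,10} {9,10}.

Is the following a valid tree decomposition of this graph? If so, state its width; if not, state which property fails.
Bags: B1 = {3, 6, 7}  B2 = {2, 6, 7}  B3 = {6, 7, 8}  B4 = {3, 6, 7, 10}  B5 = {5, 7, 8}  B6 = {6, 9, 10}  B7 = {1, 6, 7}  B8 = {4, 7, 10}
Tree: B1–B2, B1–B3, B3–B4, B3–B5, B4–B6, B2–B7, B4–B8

No — bags containing vertex 3 are not connected in the tree.

A tree decomposition must satisfy three properties: every vertex lies in some bag; for every edge, both endpoints lie together in some bag; and for every vertex, the bags containing it form a connected subtree. Here bags containing vertex 3 are not connected in the tree, so the decomposition is invalid.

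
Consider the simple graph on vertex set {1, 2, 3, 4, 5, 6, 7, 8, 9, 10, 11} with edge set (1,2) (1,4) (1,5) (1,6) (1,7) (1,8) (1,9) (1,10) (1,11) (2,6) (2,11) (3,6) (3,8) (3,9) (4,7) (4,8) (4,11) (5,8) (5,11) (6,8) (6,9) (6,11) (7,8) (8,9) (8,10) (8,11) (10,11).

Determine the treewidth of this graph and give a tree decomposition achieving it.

Every bag has size at most 4, so the width is 4 − 1 = 3 and tw(G) ≤ 3. Conversely, {1, 6, 8, 9} is a clique of size 4, and the vertices of any clique must share a bag in every tree decomposition; so some bag has ≥ 4 vertices and tw(G) ≥ 3. Therefore the treewidth is 3.

Treewidth 3.
One optimal decomposition is:
Bags: B1 = {1, 6, 8, 11}  B2 = {1, 6, 8, 9}  B3 = {1, 4, 8, 11}  B4 = {1, 2, 6, 11}  B5 = {1, 5, 8, 11}  B6 = {3, 6, 8, 9}  B7 = {1, 8, 10, 11}  B8 = {1, 4, 7, 8}
Tree: B1–B2, B1–B3, B1–B4, B3–B5, B2–B6, B3–B7, B3–B8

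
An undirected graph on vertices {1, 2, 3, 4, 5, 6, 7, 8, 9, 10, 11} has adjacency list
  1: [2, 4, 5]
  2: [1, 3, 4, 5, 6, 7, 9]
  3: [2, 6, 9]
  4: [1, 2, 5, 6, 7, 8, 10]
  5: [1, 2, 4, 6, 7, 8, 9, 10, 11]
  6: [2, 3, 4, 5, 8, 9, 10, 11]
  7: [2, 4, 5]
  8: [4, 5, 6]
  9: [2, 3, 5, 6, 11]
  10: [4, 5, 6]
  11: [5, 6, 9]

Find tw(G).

3

A width-3 tree decomposition is:
Bags: B1 = {2, 5, 6, 9}  B2 = {2, 4, 5, 6}  B3 = {4, 5, 6, 8}  B4 = {2, 3, 6, 9}  B5 = {4, 5, 6, 10}  B6 = {1, 2, 4, 5}  B7 = {5, 6, 9, 11}  B8 = {2, 4, 5, 7}
Tree: B1–B2, B2–B3, B1–B4, B2–B5, B2–B6, B1–B7, B2–B8
The largest bag has 4 vertices, giving width 3; this decomposition certifies tw(G) ≤ 3. Conversely, {2, 3, 6, 9} is a clique of size 4, and the vertices of any clique must share a bag in every tree decomposition; so some bag has ≥ 4 vertices and tw(G) ≥ 3. Therefore the treewidth is 3.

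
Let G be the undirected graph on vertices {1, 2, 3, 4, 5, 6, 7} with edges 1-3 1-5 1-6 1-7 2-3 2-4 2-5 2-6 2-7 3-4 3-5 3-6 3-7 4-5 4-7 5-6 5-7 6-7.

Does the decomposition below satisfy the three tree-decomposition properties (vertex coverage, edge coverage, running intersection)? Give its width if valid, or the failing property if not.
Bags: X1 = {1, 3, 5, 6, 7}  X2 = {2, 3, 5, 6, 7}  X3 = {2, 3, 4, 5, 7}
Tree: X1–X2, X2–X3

Every vertex of G appears in some bag (union = {1, 2, 3, 4, 5, 6, 7}); every edge is covered by a bag; and for each vertex v the set of bags containing v is connected in the bag tree. The decomposition is therefore valid. The largest bag has 5 vertices, so the width is 4.

Yes; width 4.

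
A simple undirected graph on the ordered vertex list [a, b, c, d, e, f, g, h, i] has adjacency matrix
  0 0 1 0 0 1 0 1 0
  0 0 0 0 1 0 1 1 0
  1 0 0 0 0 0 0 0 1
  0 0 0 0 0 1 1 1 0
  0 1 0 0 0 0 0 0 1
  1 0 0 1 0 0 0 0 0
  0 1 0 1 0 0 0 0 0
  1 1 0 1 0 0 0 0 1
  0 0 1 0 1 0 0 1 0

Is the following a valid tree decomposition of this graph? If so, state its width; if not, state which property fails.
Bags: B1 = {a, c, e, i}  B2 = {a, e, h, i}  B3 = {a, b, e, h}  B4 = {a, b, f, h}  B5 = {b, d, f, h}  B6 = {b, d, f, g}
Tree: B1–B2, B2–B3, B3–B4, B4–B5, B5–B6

Checking the three conditions: (i) the bags cover all of {a, b, c, d, e, f, g, h, i}; (ii) for each edge, some bag contains both endpoints; (iii) the bags containing any fixed vertex form a subtree. All hold, so the decomposition is valid with width 4 − 1 = 3.

Yes; width 3.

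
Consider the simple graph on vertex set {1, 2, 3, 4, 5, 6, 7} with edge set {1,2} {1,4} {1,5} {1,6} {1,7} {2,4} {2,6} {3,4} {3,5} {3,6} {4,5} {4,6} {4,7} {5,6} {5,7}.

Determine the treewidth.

3

A width-3 tree decomposition is:
Bags: B1 = {3, 4, 5, 6}  B2 = {1, 4, 5, 6}  B3 = {1, 4, 5, 7}  B4 = {1, 2, 4, 6}
Tree: B1–B2, B2–B3, B2–B4
Each bag holds 4 vertices, so the decomposition has width 3, which upper-bounds the treewidth. For the lower bound, the 4 vertices {1, 2, 4, 6} are pairwise adjacent, and any tree decomposition puts a clique entirely inside one bag — forcing width ≥ 3. The upper and lower bounds meet at 3, so that is the treewidth.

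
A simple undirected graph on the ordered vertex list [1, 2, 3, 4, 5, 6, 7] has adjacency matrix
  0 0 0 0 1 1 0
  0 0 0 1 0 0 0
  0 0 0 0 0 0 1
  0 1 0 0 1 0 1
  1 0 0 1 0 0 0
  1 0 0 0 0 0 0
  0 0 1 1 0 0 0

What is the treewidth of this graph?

A width-1 tree decomposition is:
Bags: B1 = {2, 4}  B2 = {4, 5}  B3 = {1, 5}  B4 = {1, 6}  B5 = {4, 7}  B6 = {3, 7}
Tree: B1–B2, B2–B3, B3–B4, B2–B5, B5–B6
Each bag holds 2 vertices, so the decomposition has width 1, which upper-bounds the treewidth. Since G has at least one edge (e.g. 2–4), it is not an edgeless graph, so tw(G) ≥ 1. Combining the bounds, tw(G) = 1.

1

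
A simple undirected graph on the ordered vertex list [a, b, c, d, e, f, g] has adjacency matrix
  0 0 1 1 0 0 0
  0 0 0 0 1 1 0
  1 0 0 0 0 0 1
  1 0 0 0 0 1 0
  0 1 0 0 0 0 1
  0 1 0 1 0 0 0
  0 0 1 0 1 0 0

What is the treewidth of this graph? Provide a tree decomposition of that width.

Each bag holds 3 vertices, so the decomposition has width 2, which upper-bounds the treewidth. The edges f–b–e–g–c–a–d–f form a cycle, so G is not a tree and its treewidth is at least 2. Hence tw(G) = 2 exactly.

Treewidth 2.
One optimal decomposition is:
Bags: B1 = {b, e, f}  B2 = {e, f, g}  B3 = {c, f, g}  B4 = {a, c, f}  B5 = {a, d, f}
Tree: B1–B2, B2–B3, B3–B4, B4–B5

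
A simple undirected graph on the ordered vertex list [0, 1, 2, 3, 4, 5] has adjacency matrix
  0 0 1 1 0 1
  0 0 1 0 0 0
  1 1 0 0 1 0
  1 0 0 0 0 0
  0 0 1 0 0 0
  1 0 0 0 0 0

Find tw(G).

1

A width-1 tree decomposition is:
Bags: B1 = {0, 2}  B2 = {0, 3}  B3 = {0, 5}  B4 = {2, 4}  B5 = {1, 2}
Tree: B1–B2, B2–B3, B1–B4, B4–B5
Each bag holds 2 vertices, so the decomposition has width 1, which upper-bounds the treewidth. Any graph with an edge has treewidth ≥ 1, and G has the edge 2–0. The upper and lower bounds meet at 1, so that is the treewidth.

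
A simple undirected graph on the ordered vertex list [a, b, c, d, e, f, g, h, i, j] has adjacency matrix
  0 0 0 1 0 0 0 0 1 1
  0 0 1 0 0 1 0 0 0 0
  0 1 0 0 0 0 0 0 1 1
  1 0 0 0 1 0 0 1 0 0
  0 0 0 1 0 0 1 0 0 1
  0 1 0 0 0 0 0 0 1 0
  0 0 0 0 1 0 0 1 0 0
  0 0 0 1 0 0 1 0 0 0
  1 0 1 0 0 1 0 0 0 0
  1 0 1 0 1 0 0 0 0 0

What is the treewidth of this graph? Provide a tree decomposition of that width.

Treewidth 2.
One optimal decomposition is:
Bags: B1 = {b, c, f}  B2 = {c, f, i}  B3 = {c, i, j}  B4 = {a, i, j}  B5 = {a, e, j}  B6 = {a, d, e}  B7 = {d, e, g}  B8 = {d, g, h}
Tree: B1–B2, B2–B3, B3–B4, B4–B5, B5–B6, B6–B7, B7–B8

The largest bag has 3 vertices, giving width 2; this decomposition certifies tw(G) ≤ 2. Since b–f–i–c–b is a cycle in G, G is not acyclic. Forests are exactly the graphs of treewidth ≤ 1, so tw(G) ≥ 2. Hence tw(G) = 2 exactly.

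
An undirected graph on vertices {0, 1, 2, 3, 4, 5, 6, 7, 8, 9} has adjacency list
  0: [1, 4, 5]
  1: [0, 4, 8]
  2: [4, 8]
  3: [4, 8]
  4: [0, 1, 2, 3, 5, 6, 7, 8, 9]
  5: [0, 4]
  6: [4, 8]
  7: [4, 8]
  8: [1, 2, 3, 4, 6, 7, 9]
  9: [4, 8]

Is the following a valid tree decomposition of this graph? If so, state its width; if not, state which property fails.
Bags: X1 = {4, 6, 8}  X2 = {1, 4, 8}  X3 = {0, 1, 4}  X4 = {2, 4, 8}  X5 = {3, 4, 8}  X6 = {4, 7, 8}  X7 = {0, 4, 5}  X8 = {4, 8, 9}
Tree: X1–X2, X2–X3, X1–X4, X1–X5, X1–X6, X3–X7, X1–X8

Yes; width 2.

Every vertex of G appears in some bag (union = {0, 1, 2, 3, 4, 5, 6, 7, 8, 9}); every edge is covered by a bag; and for each vertex v the set of bags containing v is connected in the bag tree. The decomposition is therefore valid. The largest bag has 3 vertices, so the width is 2.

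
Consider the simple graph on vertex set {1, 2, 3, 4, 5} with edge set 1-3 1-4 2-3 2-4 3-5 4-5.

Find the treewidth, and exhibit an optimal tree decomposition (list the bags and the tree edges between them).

Each bag holds 3 vertices, so the decomposition has width 2, which upper-bounds the treewidth. For the lower bound, G contains the cycle 4–1–3–2–4, so G is not a forest; only forests have treewidth ≤ 1, hence tw(G) ≥ 2. Combining the bounds, tw(G) = 2.

Treewidth 2.
One optimal decomposition is:
Bags: B1 = {1, 3, 4}  B2 = {2, 3, 4}  B3 = {3, 4, 5}
Tree: B1–B2, B2–B3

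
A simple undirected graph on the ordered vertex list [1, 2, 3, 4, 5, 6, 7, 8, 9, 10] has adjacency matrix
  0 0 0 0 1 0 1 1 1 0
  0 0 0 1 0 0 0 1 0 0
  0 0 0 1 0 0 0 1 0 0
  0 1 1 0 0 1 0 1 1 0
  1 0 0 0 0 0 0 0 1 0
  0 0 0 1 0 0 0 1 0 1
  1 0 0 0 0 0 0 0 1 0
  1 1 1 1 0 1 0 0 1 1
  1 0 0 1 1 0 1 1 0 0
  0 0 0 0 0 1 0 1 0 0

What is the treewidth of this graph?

2

A width-2 tree decomposition is:
Bags: B1 = {4, 8, 9}  B2 = {1, 8, 9}  B3 = {1, 7, 9}  B4 = {1, 5, 9}  B5 = {2, 4, 8}  B6 = {3, 4, 8}  B7 = {4, 6, 8}  B8 = {6, 8, 10}
Tree: B1–B2, B2–B3, B2–B4, B1–B5, B5–B6, B5–B7, B7–B8
The largest bag has 3 vertices, giving width 2; this decomposition certifies tw(G) ≤ 2. On the other hand G contains the 3-clique {1, 8, 9}. A clique must lie in a single bag of any decomposition, so no decomposition can have width below 2. Hence tw(G) = 2 exactly.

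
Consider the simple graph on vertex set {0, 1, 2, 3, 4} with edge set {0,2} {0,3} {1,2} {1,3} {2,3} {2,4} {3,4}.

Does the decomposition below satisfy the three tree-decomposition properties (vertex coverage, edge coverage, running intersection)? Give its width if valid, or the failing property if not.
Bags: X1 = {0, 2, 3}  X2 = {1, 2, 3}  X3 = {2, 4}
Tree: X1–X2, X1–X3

A tree decomposition must satisfy three properties: every vertex lies in some bag; for every edge, both endpoints lie together in some bag; and for every vertex, the bags containing it form a connected subtree. Here edge (3,4) lies in no bag, so the decomposition is invalid.

No — edge (3,4) lies in no bag.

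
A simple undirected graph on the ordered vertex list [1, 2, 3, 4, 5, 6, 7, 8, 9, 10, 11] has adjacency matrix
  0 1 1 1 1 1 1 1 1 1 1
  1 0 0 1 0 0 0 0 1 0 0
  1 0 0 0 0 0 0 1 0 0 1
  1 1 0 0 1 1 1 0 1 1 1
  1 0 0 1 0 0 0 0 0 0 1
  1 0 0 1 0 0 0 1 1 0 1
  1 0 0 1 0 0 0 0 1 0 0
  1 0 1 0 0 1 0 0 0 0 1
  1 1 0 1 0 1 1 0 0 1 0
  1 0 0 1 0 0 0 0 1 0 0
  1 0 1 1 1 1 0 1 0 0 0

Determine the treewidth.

A width-3 tree decomposition is:
Bags: B1 = {1, 4, 7, 9}  B2 = {1, 4, 6, 9}  B3 = {1, 4, 6, 11}  B4 = {1, 6, 8, 11}  B5 = {1, 4, 5, 11}  B6 = {1, 3, 8, 11}  B7 = {1, 4, 9, 10}  B8 = {1, 2, 4, 9}
Tree: B1–B2, B2–B3, B3–B4, B3–B5, B4–B6, B1–B7, B7–B8
Each bag holds 4 vertices, so the decomposition has width 3, which upper-bounds the treewidth. Conversely, {1, 3, 8, 11} is a clique of size 4, and the vertices of any clique must share a bag in every tree decomposition; so some bag has ≥ 4 vertices and tw(G) ≥ 3. The upper and lower bounds meet at 3, so that is the treewidth.

3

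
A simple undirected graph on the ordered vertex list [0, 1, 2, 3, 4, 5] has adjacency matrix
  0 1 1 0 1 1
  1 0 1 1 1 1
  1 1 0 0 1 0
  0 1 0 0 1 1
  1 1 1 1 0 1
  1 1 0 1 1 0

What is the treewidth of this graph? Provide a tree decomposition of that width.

Treewidth 3.
One such decomposition:
Bags: B1 = {0, 1, 4, 5}  B2 = {0, 1, 2, 4}  B3 = {1, 3, 4, 5}
Tree: B1–B2, B1–B3

Each bag holds 4 vertices, so the decomposition has width 3, which upper-bounds the treewidth. For the lower bound, the 4 vertices {0, 1, 2, 4} are pairwise adjacent, and any tree decomposition puts a clique entirely inside one bag — forcing width ≥ 3. The upper and lower bounds meet at 3, so that is the treewidth.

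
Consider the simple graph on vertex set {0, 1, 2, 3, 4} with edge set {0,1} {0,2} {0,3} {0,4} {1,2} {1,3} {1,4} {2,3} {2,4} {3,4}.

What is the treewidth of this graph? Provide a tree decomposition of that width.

Treewidth 4.
Bags: B1 = {0, 1, 2, 3, 4}
Tree: (single bag)

With just one bag of size 5, the width is 5 − 1 = 4, so tw(G) ≤ 4. Conversely, {0, 1, 2, 3, 4} is a clique of size 5, and the vertices of any clique must share a bag in every tree decomposition; so some bag has ≥ 5 vertices and tw(G) ≥ 4. Combining the bounds, tw(G) = 4.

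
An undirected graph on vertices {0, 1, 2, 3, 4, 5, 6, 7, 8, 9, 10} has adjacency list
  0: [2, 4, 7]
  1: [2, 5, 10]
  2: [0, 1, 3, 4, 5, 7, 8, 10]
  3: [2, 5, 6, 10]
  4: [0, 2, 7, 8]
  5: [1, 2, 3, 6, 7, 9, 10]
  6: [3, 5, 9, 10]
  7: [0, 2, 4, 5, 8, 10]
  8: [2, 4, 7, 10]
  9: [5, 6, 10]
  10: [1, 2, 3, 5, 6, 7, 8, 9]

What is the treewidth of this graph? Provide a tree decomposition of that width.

Treewidth 3.
One such decomposition:
Bags: B1 = {2, 7, 8, 10}  B2 = {2, 5, 7, 10}  B3 = {1, 2, 5, 10}  B4 = {2, 3, 5, 10}  B5 = {2, 4, 7, 8}  B6 = {3, 5, 6, 10}  B7 = {5, 6, 9, 10}  B8 = {0, 2, 4, 7}
Tree: B1–B2, B2–B3, B2–B4, B1–B5, B4–B6, B6–B7, B5–B8

The largest bag has 4 vertices, giving width 3; this decomposition certifies tw(G) ≤ 3. Conversely, {5, 6, 9, 10} is a clique of size 4, and the vertices of any clique must share a bag in every tree decomposition; so some bag has ≥ 4 vertices and tw(G) ≥ 3. Combining the bounds, tw(G) = 3.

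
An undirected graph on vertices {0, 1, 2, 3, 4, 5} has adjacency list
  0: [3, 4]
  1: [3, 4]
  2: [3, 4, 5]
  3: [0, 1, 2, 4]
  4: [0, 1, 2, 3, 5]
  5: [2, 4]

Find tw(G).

A width-2 tree decomposition is:
Bags: B1 = {2, 4, 5}  B2 = {2, 3, 4}  B3 = {1, 3, 4}  B4 = {0, 3, 4}
Tree: B1–B2, B2–B3, B3–B4
Every bag has size at most 3, so the width is 3 − 1 = 2 and tw(G) ≤ 2. Conversely, {0, 3, 4} is a clique of size 3, and the vertices of any clique must share a bag in every tree decomposition; so some bag has ≥ 3 vertices and tw(G) ≥ 2. Therefore the treewidth is 2.

2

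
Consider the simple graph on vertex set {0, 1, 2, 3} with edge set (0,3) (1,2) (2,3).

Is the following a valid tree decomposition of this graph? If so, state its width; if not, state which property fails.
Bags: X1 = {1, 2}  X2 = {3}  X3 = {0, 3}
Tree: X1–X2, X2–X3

A tree decomposition must satisfy three properties: every vertex lies in some bag; for every edge, both endpoints lie together in some bag; and for every vertex, the bags containing it form a connected subtree. Here edge (2,3) lies in no bag, so the decomposition is invalid.

No — edge (2,3) lies in no bag.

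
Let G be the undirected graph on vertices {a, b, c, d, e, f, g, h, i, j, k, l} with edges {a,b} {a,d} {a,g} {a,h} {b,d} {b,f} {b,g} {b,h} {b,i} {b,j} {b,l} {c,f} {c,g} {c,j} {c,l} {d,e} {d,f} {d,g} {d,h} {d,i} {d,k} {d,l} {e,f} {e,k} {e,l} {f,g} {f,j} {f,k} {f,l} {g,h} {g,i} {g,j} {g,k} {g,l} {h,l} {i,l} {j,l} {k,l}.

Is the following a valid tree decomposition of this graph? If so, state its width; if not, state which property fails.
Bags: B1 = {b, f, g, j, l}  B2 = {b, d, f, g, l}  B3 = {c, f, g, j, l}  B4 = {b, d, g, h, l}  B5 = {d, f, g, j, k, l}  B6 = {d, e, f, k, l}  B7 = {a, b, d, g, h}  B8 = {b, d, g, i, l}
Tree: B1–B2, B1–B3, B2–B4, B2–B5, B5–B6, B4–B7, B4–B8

A tree decomposition must satisfy three properties: every vertex lies in some bag; for every edge, both endpoints lie together in some bag; and for every vertex, the bags containing it form a connected subtree. Here bags containing vertex j are not connected in the tree, so the decomposition is invalid.

No — bags containing vertex j are not connected in the tree.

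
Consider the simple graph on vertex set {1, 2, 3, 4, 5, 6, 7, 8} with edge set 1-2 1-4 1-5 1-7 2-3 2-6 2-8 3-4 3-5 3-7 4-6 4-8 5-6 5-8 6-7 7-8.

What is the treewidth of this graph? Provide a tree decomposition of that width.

Each bag holds 5 vertices, so the decomposition has width 4, which upper-bounds the treewidth. For the lower bound: the 5 vertex sets {2,8}, {1,4}, {3,7}, {6}, {5} are disjoint, each induces a connected subgraph, and every pair is joined by at least one edge of G. Contracting each set to a single vertex therefore yields K_{5} as a minor, and since treewidth is minor-monotone, tw(G) ≥ tw(K_{5}) = 4. Combining the bounds, tw(G) = 4.

Treewidth 4.
One such decomposition:
Bags: B1 = {1, 2, 3, 6, 8}  B2 = {1, 3, 4, 6, 8}  B3 = {1, 3, 6, 7, 8}  B4 = {1, 3, 5, 6, 8}
Tree: B1–B2, B2–B3, B3–B4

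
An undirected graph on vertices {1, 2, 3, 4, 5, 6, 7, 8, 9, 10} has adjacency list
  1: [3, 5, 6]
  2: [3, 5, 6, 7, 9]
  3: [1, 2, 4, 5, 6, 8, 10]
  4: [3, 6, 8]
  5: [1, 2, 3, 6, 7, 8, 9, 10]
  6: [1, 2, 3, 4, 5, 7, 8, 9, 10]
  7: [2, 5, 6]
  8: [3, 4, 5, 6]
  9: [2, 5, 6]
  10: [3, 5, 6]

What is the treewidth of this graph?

3

A width-3 tree decomposition is:
Bags: B1 = {2, 5, 6, 7}  B2 = {2, 3, 5, 6}  B3 = {2, 5, 6, 9}  B4 = {3, 5, 6, 8}  B5 = {1, 3, 5, 6}  B6 = {3, 5, 6, 10}  B7 = {3, 4, 6, 8}
Tree: B1–B2, B2–B3, B2–B4, B2–B5, B5–B6, B4–B7
The largest bag has 4 vertices, giving width 3; this decomposition certifies tw(G) ≤ 3. On the other hand G contains the 4-clique {3, 4, 6, 8}. A clique must lie in a single bag of any decomposition, so no decomposition can have width below 3. Therefore the treewidth is 3.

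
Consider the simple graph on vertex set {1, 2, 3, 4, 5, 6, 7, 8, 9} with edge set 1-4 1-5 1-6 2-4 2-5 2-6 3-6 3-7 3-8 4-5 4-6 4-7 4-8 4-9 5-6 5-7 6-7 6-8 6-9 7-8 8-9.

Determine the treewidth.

3

A width-3 tree decomposition is:
Bags: B1 = {1, 4, 5, 6}  B2 = {2, 4, 5, 6}  B3 = {4, 5, 6, 7}  B4 = {4, 6, 7, 8}  B5 = {4, 6, 8, 9}  B6 = {3, 6, 7, 8}
Tree: B1–B2, B1–B3, B3–B4, B4–B5, B4–B6
The largest bag has 4 vertices, giving width 3; this decomposition certifies tw(G) ≤ 3. Conversely, {3, 6, 7, 8} is a clique of size 4, and the vertices of any clique must share a bag in every tree decomposition; so some bag has ≥ 4 vertices and tw(G) ≥ 3. The upper and lower bounds meet at 3, so that is the treewidth.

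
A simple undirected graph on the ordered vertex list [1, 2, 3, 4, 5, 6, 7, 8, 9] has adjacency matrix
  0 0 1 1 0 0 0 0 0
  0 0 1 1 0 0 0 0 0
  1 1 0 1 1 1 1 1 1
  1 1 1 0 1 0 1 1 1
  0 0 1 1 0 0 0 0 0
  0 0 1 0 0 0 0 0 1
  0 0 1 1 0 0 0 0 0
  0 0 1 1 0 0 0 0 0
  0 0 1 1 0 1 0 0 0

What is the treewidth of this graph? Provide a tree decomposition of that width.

Treewidth 2.
Bags: B1 = {3, 4, 8}  B2 = {2, 3, 4}  B3 = {3, 4, 9}  B4 = {3, 4, 5}  B5 = {1, 3, 4}  B6 = {3, 6, 9}  B7 = {3, 4, 7}
Tree: B1–B2, B2–B3, B3–B4, B2–B5, B3–B6, B5–B7

Each bag holds 3 vertices, so the decomposition has width 2, which upper-bounds the treewidth. On the other hand G contains the 3-clique {1, 3, 4}. A clique must lie in a single bag of any decomposition, so no decomposition can have width below 2. Hence tw(G) = 2 exactly.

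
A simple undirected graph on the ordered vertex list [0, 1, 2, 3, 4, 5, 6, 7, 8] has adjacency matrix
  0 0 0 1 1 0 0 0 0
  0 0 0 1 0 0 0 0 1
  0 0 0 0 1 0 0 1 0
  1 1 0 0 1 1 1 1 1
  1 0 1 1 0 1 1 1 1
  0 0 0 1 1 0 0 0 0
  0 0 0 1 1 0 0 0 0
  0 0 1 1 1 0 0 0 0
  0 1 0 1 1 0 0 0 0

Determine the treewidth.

2

A width-2 tree decomposition is:
Bags: B1 = {3, 4, 8}  B2 = {3, 4, 7}  B3 = {3, 4, 6}  B4 = {0, 3, 4}  B5 = {2, 4, 7}  B6 = {3, 4, 5}  B7 = {1, 3, 8}
Tree: B1–B2, B2–B3, B2–B4, B2–B5, B2–B6, B1–B7
Every bag has size at most 3, so the width is 3 − 1 = 2 and tw(G) ≤ 2. Conversely, {2, 4, 7} is a clique of size 3, and the vertices of any clique must share a bag in every tree decomposition; so some bag has ≥ 3 vertices and tw(G) ≥ 2. Hence tw(G) = 2 exactly.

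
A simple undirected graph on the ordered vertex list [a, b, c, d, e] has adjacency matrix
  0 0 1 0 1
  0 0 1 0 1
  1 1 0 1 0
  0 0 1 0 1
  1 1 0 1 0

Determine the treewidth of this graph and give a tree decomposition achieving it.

Treewidth 2.
Bags: B1 = {a, c, e}  B2 = {b, c, e}  B3 = {c, d, e}
Tree: B1–B2, B2–B3

The largest bag has 3 vertices, giving width 2; this decomposition certifies tw(G) ≤ 2. Since a–e–b–c–a is a cycle in G, G is not acyclic. Forests are exactly the graphs of treewidth ≤ 1, so tw(G) ≥ 2. Combining the bounds, tw(G) = 2.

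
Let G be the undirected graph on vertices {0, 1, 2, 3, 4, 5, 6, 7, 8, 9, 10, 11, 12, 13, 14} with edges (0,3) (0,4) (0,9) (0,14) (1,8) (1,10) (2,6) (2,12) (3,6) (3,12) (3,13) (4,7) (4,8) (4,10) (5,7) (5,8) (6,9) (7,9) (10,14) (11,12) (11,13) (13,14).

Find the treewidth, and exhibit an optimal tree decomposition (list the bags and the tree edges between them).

Treewidth 3.
One such decomposition:
Bags: B1 = {1, 5, 8, 10}  B2 = {4, 5, 8, 10}  B3 = {4, 5, 7, 10}  B4 = {4, 7, 10, 14}  B5 = {0, 4, 7, 14}  B6 = {0, 7, 9, 14}  B7 = {0, 9, 13, 14}  B8 = {0, 3, 9, 13}  B9 = {3, 6, 9, 13}  B10 = {3, 6, 11, 13}  B11 = {3, 6, 11, 12}  B12 = {2, 6, 11, 12}
Tree: B1–B2, B2–B3, B3–B4, B4–B5, B5–B6, B6–B7, B7–B8, B8–B9, B9–B10, B10–B11, B11–B12

Every bag has size at most 4, so the width is 4 − 1 = 3 and tw(G) ≤ 3. For the lower bound: the 4 vertex sets {1,5,8}, {10}, {4}, {0,7,9,14} are disjoint, each induces a connected subgraph, and every pair is joined by at least one edge of G. Contracting each set to a single vertex therefore yields K_{4} as a minor, and since treewidth is minor-monotone, tw(G) ≥ tw(K_{4}) = 3. Hence tw(G) = 3 exactly.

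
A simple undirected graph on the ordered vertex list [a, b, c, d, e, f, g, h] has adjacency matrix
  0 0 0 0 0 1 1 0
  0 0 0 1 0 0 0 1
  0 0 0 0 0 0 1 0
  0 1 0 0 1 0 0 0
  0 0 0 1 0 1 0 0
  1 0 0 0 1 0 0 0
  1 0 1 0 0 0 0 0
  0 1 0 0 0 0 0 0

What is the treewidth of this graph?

1

A width-1 tree decomposition is:
Bags: B1 = {b, h}  B2 = {b, d}  B3 = {d, e}  B4 = {e, f}  B5 = {a, f}  B6 = {a, g}  B7 = {c, g}
Tree: B1–B2, B2–B3, B3–B4, B4–B5, B5–B6, B6–B7
Each bag holds 2 vertices, so the decomposition has width 1, which upper-bounds the treewidth. Any graph with an edge has treewidth ≥ 1, and G has the edge h–b. Combining the bounds, tw(G) = 1.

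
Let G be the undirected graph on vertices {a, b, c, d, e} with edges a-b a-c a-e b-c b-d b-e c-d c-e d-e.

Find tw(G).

A width-3 tree decomposition is:
Bags: B1 = {a, b, c, e}  B2 = {b, c, d, e}
Tree: B1–B2
Each bag holds 4 vertices, so the decomposition has width 3, which upper-bounds the treewidth. On the other hand G contains the 4-clique {b, c, d, e}. A clique must lie in a single bag of any decomposition, so no decomposition can have width below 3. Therefore the treewidth is 3.

3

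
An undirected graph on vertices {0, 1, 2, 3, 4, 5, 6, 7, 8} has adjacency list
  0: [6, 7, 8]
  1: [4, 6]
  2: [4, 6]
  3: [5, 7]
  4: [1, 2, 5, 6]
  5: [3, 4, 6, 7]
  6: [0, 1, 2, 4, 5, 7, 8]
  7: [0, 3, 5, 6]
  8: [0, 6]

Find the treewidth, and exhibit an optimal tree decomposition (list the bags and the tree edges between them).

Every bag has size at most 3, so the width is 3 − 1 = 2 and tw(G) ≤ 2. For the lower bound, the 3 vertices {3, 5, 7} are pairwise adjacent, and any tree decomposition puts a clique entirely inside one bag — forcing width ≥ 2. The upper and lower bounds meet at 2, so that is the treewidth.

Treewidth 2.
One such decomposition:
Bags: B1 = {3, 5, 7}  B2 = {5, 6, 7}  B3 = {4, 5, 6}  B4 = {0, 6, 7}  B5 = {1, 4, 6}  B6 = {2, 4, 6}  B7 = {0, 6, 8}
Tree: B1–B2, B2–B3, B2–B4, B3–B5, B5–B6, B4–B7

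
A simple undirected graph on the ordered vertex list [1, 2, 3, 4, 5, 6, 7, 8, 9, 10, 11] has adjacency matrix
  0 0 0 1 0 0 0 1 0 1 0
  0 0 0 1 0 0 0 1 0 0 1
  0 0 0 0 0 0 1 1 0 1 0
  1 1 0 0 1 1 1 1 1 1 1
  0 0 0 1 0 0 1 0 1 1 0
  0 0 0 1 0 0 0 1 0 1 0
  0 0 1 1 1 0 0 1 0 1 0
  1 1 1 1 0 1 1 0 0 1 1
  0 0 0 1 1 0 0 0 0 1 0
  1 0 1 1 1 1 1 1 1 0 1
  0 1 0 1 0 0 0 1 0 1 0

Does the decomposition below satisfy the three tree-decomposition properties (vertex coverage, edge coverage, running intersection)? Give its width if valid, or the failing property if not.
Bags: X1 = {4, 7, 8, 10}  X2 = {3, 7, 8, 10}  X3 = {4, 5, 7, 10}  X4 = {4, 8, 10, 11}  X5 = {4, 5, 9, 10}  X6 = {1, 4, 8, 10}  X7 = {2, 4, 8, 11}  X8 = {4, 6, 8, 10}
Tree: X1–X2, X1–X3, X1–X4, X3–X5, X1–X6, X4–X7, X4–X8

Every vertex of G appears in some bag (union = {1, 2, 3, 4, 5, 6, 7, 8, 9, 10, 11}); every edge is covered by a bag; and for each vertex v the set of bags containing v is connected in the bag tree. The decomposition is therefore valid. The largest bag has 4 vertices, so the width is 3.

Yes; width 3.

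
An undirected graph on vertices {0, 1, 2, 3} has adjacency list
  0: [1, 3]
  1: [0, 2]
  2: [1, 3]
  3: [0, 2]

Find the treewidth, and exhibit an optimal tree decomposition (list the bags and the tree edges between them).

Treewidth 2.
Bags: B1 = {1, 2, 3}  B2 = {0, 1, 3}
Tree: B1–B2

The largest bag has 3 vertices, giving width 2; this decomposition certifies tw(G) ≤ 2. The edges 1–2–3–0–1 form a cycle, so G is not a tree and its treewidth is at least 2. Combining the bounds, tw(G) = 2.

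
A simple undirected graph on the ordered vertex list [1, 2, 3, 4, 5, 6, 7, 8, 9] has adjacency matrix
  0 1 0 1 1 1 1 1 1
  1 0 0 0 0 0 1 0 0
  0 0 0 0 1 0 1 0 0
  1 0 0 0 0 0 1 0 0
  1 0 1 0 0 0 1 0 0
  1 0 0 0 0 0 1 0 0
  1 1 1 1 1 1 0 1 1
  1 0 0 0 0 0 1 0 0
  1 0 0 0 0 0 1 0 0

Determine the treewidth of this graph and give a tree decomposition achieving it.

Each bag holds 3 vertices, so the decomposition has width 2, which upper-bounds the treewidth. For the lower bound, the 3 vertices {1, 2, 7} are pairwise adjacent, and any tree decomposition puts a clique entirely inside one bag — forcing width ≥ 2. Therefore the treewidth is 2.

Treewidth 2.
Bags: B1 = {1, 5, 7}  B2 = {1, 7, 9}  B3 = {1, 6, 7}  B4 = {3, 5, 7}  B5 = {1, 4, 7}  B6 = {1, 2, 7}  B7 = {1, 7, 8}
Tree: B1–B2, B2–B3, B1–B4, B1–B5, B2–B6, B3–B7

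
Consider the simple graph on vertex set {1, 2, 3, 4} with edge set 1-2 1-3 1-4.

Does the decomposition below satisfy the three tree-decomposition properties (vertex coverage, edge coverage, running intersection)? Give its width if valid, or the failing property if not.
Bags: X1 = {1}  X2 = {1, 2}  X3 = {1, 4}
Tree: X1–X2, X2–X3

No — vertex 3 appears in no bag.

A tree decomposition must satisfy three properties: every vertex lies in some bag; for every edge, both endpoints lie together in some bag; and for every vertex, the bags containing it form a connected subtree. Here vertex 3 appears in no bag, so the decomposition is invalid.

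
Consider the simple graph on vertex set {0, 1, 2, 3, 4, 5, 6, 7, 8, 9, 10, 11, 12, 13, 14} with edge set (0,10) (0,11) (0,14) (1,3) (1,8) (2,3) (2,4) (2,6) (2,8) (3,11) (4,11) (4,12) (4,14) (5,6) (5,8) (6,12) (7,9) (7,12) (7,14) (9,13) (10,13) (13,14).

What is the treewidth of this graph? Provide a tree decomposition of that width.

The largest bag has 4 vertices, giving width 3; this decomposition certifies tw(G) ≤ 3. For the lower bound: the 4 vertex sets {9,10,13}, {7}, {14}, {0,4,11,12} are disjoint, each induces a connected subgraph, and every pair is joined by at least one edge of G. Contracting each set to a single vertex therefore yields K_{4} as a minor, and since treewidth is minor-monotone, tw(G) ≥ tw(K_{4}) = 3. The upper and lower bounds meet at 3, so that is the treewidth.

Treewidth 3.
Bags: B1 = {7, 9, 10, 13}  B2 = {7, 10, 13, 14}  B3 = {0, 7, 10, 14}  B4 = {0, 7, 12, 14}  B5 = {0, 4, 12, 14}  B6 = {0, 4, 11, 12}  B7 = {4, 6, 11, 12}  B8 = {2, 4, 6, 11}  B9 = {2, 3, 6, 11}  B10 = {2, 3, 5, 6}  B11 = {2, 3, 5, 8}  B12 = {1, 3, 5, 8}
Tree: B1–B2, B2–B3, B3–B4, B4–B5, B5–B6, B6–B7, B7–B8, B8–B9, B9–B10, B10–B11, B11–B12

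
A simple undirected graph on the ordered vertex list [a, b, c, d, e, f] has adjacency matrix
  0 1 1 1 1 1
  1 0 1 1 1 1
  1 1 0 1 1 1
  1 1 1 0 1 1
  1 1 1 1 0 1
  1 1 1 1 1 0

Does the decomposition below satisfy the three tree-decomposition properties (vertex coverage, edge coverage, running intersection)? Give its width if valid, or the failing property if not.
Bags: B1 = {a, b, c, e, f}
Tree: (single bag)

No — vertex d appears in no bag.

A tree decomposition must satisfy three properties: every vertex lies in some bag; for every edge, both endpoints lie together in some bag; and for every vertex, the bags containing it form a connected subtree. Here vertex d appears in no bag, so the decomposition is invalid.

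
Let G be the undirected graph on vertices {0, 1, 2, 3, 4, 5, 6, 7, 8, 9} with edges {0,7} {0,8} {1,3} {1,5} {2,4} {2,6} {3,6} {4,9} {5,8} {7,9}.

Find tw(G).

A width-2 tree decomposition is:
Bags: B1 = {2, 3, 6}  B2 = {2, 3, 4}  B3 = {3, 4, 9}  B4 = {3, 7, 9}  B5 = {0, 3, 7}  B6 = {0, 3, 8}  B7 = {3, 5, 8}  B8 = {1, 3, 5}
Tree: B1–B2, B2–B3, B3–B4, B4–B5, B5–B6, B6–B7, B7–B8
Each bag holds 3 vertices, so the decomposition has width 2, which upper-bounds the treewidth. Since 3–6–2–4–9–7–0–8–5–1–3 is a cycle in G, G is not acyclic. Forests are exactly the graphs of treewidth ≤ 1, so tw(G) ≥ 2. Hence tw(G) = 2 exactly.

2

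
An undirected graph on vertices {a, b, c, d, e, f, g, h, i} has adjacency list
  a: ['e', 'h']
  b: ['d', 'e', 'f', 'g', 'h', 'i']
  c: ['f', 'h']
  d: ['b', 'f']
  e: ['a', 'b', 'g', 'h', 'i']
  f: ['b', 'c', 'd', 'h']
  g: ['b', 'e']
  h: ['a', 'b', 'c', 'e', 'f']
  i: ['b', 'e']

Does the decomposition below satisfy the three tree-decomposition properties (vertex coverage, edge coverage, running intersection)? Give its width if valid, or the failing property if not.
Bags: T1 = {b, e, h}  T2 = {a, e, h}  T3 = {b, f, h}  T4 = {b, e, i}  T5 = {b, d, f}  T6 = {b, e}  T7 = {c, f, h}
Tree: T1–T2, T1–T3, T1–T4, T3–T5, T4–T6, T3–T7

No — vertex g appears in no bag.

A tree decomposition must satisfy three properties: every vertex lies in some bag; for every edge, both endpoints lie together in some bag; and for every vertex, the bags containing it form a connected subtree. Here vertex g appears in no bag, so the decomposition is invalid.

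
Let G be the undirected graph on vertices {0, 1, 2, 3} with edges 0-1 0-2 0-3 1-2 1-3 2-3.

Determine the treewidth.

3

A width-3 tree decomposition is:
Bags: B1 = {0, 1, 2, 3}
Tree: (single bag)
A single bag containing all 4 vertices is trivially a valid decomposition of width 3. For the lower bound, the 4 vertices {0, 1, 2, 3} are pairwise adjacent, and any tree decomposition puts a clique entirely inside one bag — forcing width ≥ 3. Hence tw(G) = 3 exactly.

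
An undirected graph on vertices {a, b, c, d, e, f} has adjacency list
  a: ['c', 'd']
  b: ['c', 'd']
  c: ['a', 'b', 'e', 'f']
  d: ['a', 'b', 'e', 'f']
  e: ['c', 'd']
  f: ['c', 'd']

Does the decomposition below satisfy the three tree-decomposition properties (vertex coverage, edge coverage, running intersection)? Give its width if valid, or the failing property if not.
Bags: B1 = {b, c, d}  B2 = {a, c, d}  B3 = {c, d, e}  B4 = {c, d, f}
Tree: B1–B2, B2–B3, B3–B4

Yes; width 2.

Vertex coverage: the bags together contain {a, b, c, d, e, f}, the full vertex set. Edge coverage: each edge of G has both endpoints in at least one bag. Running intersection: for every vertex, the bags containing it form a connected subtree. All three properties hold, so this is a valid tree decomposition of width max|bag| − 1 = 2, and hence tw(G) ≤ 2.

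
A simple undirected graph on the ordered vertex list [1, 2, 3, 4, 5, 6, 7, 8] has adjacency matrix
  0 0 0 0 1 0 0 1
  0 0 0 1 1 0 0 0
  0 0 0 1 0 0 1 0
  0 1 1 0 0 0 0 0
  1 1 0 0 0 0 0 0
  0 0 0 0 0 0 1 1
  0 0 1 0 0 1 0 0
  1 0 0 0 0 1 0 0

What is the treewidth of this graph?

2

A width-2 tree decomposition is:
Bags: B1 = {1, 2, 5}  B2 = {1, 2, 4}  B3 = {1, 3, 4}  B4 = {1, 3, 7}  B5 = {1, 6, 7}  B6 = {1, 6, 8}
Tree: B1–B2, B2–B3, B3–B4, B4–B5, B5–B6
Every bag has size at most 3, so the width is 3 − 1 = 2 and tw(G) ≤ 2. The edges 1–5–2–4–3–7–6–8–1 form a cycle, so G is not a tree and its treewidth is at least 2. Therefore the treewidth is 2.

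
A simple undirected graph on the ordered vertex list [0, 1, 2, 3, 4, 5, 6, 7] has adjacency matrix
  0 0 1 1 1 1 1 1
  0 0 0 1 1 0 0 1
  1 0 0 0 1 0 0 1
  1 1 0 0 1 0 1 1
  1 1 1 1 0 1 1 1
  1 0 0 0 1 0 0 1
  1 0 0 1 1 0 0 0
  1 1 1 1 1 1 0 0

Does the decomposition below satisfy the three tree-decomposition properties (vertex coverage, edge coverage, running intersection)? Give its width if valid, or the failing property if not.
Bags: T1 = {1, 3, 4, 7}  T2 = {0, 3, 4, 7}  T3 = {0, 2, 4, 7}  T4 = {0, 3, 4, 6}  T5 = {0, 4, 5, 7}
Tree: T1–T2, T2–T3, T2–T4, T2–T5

Yes; width 3.

Checking the three conditions: (i) the bags cover all of {0, 1, 2, 3, 4, 5, 6, 7}; (ii) for each edge, some bag contains both endpoints; (iii) the bags containing any fixed vertex form a subtree. All hold, so the decomposition is valid with width 4 − 1 = 3.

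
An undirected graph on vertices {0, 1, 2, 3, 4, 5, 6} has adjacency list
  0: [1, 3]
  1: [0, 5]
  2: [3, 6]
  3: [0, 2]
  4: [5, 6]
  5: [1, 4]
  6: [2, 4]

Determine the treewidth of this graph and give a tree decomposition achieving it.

Treewidth 2.
Bags: B1 = {1, 4, 5}  B2 = {0, 1, 4}  B3 = {0, 3, 4}  B4 = {2, 3, 4}  B5 = {2, 4, 6}
Tree: B1–B2, B2–B3, B3–B4, B4–B5

Each bag holds 3 vertices, so the decomposition has width 2, which upper-bounds the treewidth. The edges 4–5–1–0–3–2–6–4 form a cycle, so G is not a tree and its treewidth is at least 2. Hence tw(G) = 2 exactly.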